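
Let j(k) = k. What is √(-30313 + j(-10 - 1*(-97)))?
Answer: I*√30226 ≈ 173.86*I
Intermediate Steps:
√(-30313 + j(-10 - 1*(-97))) = √(-30313 + (-10 - 1*(-97))) = √(-30313 + (-10 + 97)) = √(-30313 + 87) = √(-30226) = I*√30226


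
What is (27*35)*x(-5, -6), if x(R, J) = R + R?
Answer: -9450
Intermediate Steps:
x(R, J) = 2*R
(27*35)*x(-5, -6) = (27*35)*(2*(-5)) = 945*(-10) = -9450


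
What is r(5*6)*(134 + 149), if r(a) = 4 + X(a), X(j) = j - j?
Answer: 1132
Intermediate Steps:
X(j) = 0
r(a) = 4 (r(a) = 4 + 0 = 4)
r(5*6)*(134 + 149) = 4*(134 + 149) = 4*283 = 1132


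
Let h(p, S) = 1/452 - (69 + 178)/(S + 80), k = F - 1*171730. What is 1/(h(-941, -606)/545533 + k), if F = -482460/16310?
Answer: -105771623660948/18167289721978812773 ≈ -5.8221e-6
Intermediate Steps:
F = -48246/1631 (F = -482460*1/16310 = -48246/1631 ≈ -29.581)
k = -280139876/1631 (k = -48246/1631 - 1*171730 = -48246/1631 - 171730 = -280139876/1631 ≈ -1.7176e+5)
h(p, S) = 1/452 - 247/(80 + S)
1/(h(-941, -606)/545533 + k) = 1/(((-111564 - 606)/(452*(80 - 606)))/545533 - 280139876/1631) = 1/(((1/452)*(-112170)/(-526))*(1/545533) - 280139876/1631) = 1/(((1/452)*(-1/526)*(-112170))*(1/545533) - 280139876/1631) = 1/((56085/118876)*(1/545533) - 280139876/1631) = 1/(56085/64850780908 - 280139876/1631) = 1/(-18167289721978812773/105771623660948) = -105771623660948/18167289721978812773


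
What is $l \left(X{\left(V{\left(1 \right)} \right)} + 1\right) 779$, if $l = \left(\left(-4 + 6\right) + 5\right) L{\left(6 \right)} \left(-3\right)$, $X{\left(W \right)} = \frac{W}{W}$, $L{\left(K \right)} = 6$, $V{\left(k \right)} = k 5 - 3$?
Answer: $-196308$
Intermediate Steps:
$V{\left(k \right)} = -3 + 5 k$ ($V{\left(k \right)} = 5 k - 3 = -3 + 5 k$)
$X{\left(W \right)} = 1$
$l = -126$ ($l = \left(\left(-4 + 6\right) + 5\right) 6 \left(-3\right) = \left(2 + 5\right) 6 \left(-3\right) = 7 \cdot 6 \left(-3\right) = 42 \left(-3\right) = -126$)
$l \left(X{\left(V{\left(1 \right)} \right)} + 1\right) 779 = - 126 \left(1 + 1\right) 779 = \left(-126\right) 2 \cdot 779 = \left(-252\right) 779 = -196308$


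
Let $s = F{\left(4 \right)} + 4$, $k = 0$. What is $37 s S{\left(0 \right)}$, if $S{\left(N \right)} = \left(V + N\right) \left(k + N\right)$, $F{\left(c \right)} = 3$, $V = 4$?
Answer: $0$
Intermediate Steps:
$S{\left(N \right)} = N \left(4 + N\right)$ ($S{\left(N \right)} = \left(4 + N\right) \left(0 + N\right) = \left(4 + N\right) N = N \left(4 + N\right)$)
$s = 7$ ($s = 3 + 4 = 7$)
$37 s S{\left(0 \right)} = 37 \cdot 7 \cdot 0 \left(4 + 0\right) = 259 \cdot 0 \cdot 4 = 259 \cdot 0 = 0$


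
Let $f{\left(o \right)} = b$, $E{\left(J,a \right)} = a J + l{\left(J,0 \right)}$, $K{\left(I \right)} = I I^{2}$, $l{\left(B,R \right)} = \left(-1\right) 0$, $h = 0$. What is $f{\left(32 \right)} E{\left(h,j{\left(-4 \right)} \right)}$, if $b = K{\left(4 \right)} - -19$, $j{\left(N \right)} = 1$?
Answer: $0$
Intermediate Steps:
$l{\left(B,R \right)} = 0$
$K{\left(I \right)} = I^{3}$
$E{\left(J,a \right)} = J a$ ($E{\left(J,a \right)} = a J + 0 = J a + 0 = J a$)
$b = 83$ ($b = 4^{3} - -19 = 64 + 19 = 83$)
$f{\left(o \right)} = 83$
$f{\left(32 \right)} E{\left(h,j{\left(-4 \right)} \right)} = 83 \cdot 0 \cdot 1 = 83 \cdot 0 = 0$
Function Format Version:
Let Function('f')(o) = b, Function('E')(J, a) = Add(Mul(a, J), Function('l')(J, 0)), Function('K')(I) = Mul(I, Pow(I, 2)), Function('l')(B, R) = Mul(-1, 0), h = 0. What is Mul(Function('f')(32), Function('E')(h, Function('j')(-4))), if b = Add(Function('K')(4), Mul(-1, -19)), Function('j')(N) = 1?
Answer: 0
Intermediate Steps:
Function('l')(B, R) = 0
Function('K')(I) = Pow(I, 3)
Function('E')(J, a) = Mul(J, a) (Function('E')(J, a) = Add(Mul(a, J), 0) = Add(Mul(J, a), 0) = Mul(J, a))
b = 83 (b = Add(Pow(4, 3), Mul(-1, -19)) = Add(64, 19) = 83)
Function('f')(o) = 83
Mul(Function('f')(32), Function('E')(h, Function('j')(-4))) = Mul(83, Mul(0, 1)) = Mul(83, 0) = 0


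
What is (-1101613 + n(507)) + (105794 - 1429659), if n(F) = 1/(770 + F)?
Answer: -3097335405/1277 ≈ -2.4255e+6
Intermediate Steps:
(-1101613 + n(507)) + (105794 - 1429659) = (-1101613 + 1/(770 + 507)) + (105794 - 1429659) = (-1101613 + 1/1277) - 1323865 = -1406759800/1277 - 1323865 = -3097335405/1277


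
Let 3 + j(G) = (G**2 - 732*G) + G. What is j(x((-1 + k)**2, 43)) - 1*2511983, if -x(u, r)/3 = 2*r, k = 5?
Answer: -2256824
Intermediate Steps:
x(u, r) = -6*r
j(G) = -3 + G**2 - 731*G (j(G) = -3 + ((G**2 - 732*G) + G) = -3 + (G**2 - 731*G) = -3 + G**2 - 731*G)
j(x((-1 + k)**2, 43)) - 1*2511983 = (-3 + (-6*43)**2 - (-4386)*43) - 1*2511983 = (-3 + (-258)**2 - 731*(-258)) - 2511983 = (-3 + 66564 + 188598) - 2511983 = 255159 - 2511983 = -2256824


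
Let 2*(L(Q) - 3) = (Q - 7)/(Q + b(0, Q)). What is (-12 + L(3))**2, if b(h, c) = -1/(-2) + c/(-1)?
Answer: 169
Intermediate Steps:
b(h, c) = 1/2 - c (b(h, c) = -1*(-1/2) + c*(-1) = 1/2 - c)
L(Q) = -4 + Q (L(Q) = 3 + ((Q - 7)/(Q + (1/2 - Q)))/2 = 3 + ((-7 + Q)/(1/2))/2 = 3 + ((-7 + Q)*2)/2 = 3 + (-14 + 2*Q)/2 = 3 + (-7 + Q) = -4 + Q)
(-12 + L(3))**2 = (-12 + (-4 + 3))**2 = (-12 - 1)**2 = (-13)**2 = 169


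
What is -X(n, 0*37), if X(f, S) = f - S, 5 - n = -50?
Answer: -55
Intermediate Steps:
n = 55 (n = 5 - 1*(-50) = 5 + 50 = 55)
-X(n, 0*37) = -(55 - 0*37) = -(55 - 1*0) = -(55 + 0) = -1*55 = -55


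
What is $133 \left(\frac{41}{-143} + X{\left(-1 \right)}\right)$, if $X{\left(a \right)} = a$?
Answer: $- \frac{24472}{143} \approx -171.13$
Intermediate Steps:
$133 \left(\frac{41}{-143} + X{\left(-1 \right)}\right) = 133 \left(\frac{41}{-143} - 1\right) = 133 \left(41 \left(- \frac{1}{143}\right) - 1\right) = 133 \left(- \frac{41}{143} - 1\right) = 133 \left(- \frac{184}{143}\right) = - \frac{24472}{143}$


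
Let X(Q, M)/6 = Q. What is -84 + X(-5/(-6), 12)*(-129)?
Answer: -729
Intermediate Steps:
X(Q, M) = 6*Q
-84 + X(-5/(-6), 12)*(-129) = -84 + (6*(-5/(-6)))*(-129) = -84 + (6*(-5*(-1/6)))*(-129) = -84 + (6*(5/6))*(-129) = -84 + 5*(-129) = -84 - 645 = -729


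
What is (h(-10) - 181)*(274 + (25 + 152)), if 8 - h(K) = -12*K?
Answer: -132143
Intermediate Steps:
h(K) = 8 + 12*K (h(K) = 8 - (-12)*K = 8 + 12*K)
(h(-10) - 181)*(274 + (25 + 152)) = ((8 + 12*(-10)) - 181)*(274 + (25 + 152)) = ((8 - 120) - 181)*(274 + 177) = (-112 - 181)*451 = -293*451 = -132143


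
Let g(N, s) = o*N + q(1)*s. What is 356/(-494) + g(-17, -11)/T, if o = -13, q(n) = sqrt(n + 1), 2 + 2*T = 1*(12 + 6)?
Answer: 53163/1976 - 11*sqrt(2)/8 ≈ 24.960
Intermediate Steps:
T = 8 (T = -1 + (1*(12 + 6))/2 = -1 + (1*18)/2 = -1 + (1/2)*18 = -1 + 9 = 8)
q(n) = sqrt(1 + n)
g(N, s) = -13*N + s*sqrt(2) (g(N, s) = -13*N + sqrt(1 + 1)*s = -13*N + sqrt(2)*s = -13*N + s*sqrt(2))
356/(-494) + g(-17, -11)/T = 356/(-494) + (-13*(-17) - 11*sqrt(2))/8 = 356*(-1/494) + (221 - 11*sqrt(2))*(1/8) = -178/247 + (221/8 - 11*sqrt(2)/8) = 53163/1976 - 11*sqrt(2)/8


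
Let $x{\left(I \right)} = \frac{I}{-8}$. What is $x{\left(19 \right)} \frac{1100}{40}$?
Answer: $- \frac{1045}{16} \approx -65.313$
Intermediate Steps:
$x{\left(I \right)} = - \frac{I}{8}$ ($x{\left(I \right)} = I \left(- \frac{1}{8}\right) = - \frac{I}{8}$)
$x{\left(19 \right)} \frac{1100}{40} = \left(- \frac{1}{8}\right) 19 \cdot \frac{1100}{40} = - \frac{19 \cdot 1100 \cdot \frac{1}{40}}{8} = \left(- \frac{19}{8}\right) \frac{55}{2} = - \frac{1045}{16}$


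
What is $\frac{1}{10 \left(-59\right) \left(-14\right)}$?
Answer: $\frac{1}{8260} \approx 0.00012107$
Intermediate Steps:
$\frac{1}{10 \left(-59\right) \left(-14\right)} = \frac{1}{\left(-590\right) \left(-14\right)} = \frac{1}{8260}$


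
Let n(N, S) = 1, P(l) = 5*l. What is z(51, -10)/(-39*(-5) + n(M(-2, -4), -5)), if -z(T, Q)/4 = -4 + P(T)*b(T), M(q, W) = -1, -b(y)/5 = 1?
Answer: 1279/49 ≈ 26.102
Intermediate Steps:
b(y) = -5 (b(y) = -5*1 = -5)
z(T, Q) = 16 + 100*T (z(T, Q) = -4*(-4 + (5*T)*(-5)) = -4*(-4 - 25*T) = 16 + 100*T)
z(51, -10)/(-39*(-5) + n(M(-2, -4), -5)) = (16 + 100*51)/(-39*(-5) + 1) = (16 + 5100)/(195 + 1) = 5116/196 = 5116*(1/196) = 1279/49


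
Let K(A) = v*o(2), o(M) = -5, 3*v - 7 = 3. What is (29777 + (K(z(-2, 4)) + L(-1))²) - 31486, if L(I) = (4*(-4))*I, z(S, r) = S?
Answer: -15377/9 ≈ -1708.6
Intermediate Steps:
v = 10/3 (v = 7/3 + (⅓)*3 = 7/3 + 1 = 10/3 ≈ 3.3333)
L(I) = -16*I
K(A) = -50/3 (K(A) = (10/3)*(-5) = -50/3)
(29777 + (K(z(-2, 4)) + L(-1))²) - 31486 = (29777 + (-50/3 - 16*(-1))²) - 31486 = (29777 + (-50/3 + 16)²) - 31486 = (29777 + (-⅔)²) - 31486 = (29777 + 4/9) - 31486 = 267997/9 - 31486 = -15377/9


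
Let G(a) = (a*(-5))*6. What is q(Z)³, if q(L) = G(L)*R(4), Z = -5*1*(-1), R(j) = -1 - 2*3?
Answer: 1157625000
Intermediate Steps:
R(j) = -7 (R(j) = -1 - 6 = -7)
G(a) = -30*a (G(a) = -5*a*6 = -30*a)
Z = 5 (Z = -5*(-1) = 5)
q(L) = 210*L (q(L) = -30*L*(-7) = 210*L)
q(Z)³ = (210*5)³ = 1050³ = 1157625000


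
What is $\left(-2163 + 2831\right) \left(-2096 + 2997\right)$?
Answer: $601868$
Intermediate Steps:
$\left(-2163 + 2831\right) \left(-2096 + 2997\right) = 668 \cdot 901 = 601868$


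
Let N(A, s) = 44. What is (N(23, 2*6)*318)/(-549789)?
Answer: -4664/183263 ≈ -0.025450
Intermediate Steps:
(N(23, 2*6)*318)/(-549789) = (44*318)/(-549789) = 13992*(-1/549789) = -4664/183263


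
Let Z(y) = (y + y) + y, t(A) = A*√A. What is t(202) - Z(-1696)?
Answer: 5088 + 202*√202 ≈ 7959.0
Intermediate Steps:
t(A) = A^(3/2)
Z(y) = 3*y (Z(y) = 2*y + y = 3*y)
t(202) - Z(-1696) = 202^(3/2) - 3*(-1696) = 202*√202 - 1*(-5088) = 202*√202 + 5088 = 5088 + 202*√202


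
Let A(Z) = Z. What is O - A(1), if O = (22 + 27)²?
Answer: 2400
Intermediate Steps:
O = 2401 (O = 49² = 2401)
O - A(1) = 2401 - 1*1 = 2401 - 1 = 2400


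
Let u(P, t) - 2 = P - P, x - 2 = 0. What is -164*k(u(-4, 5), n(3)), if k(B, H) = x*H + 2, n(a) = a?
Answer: -1312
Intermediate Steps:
x = 2 (x = 2 + 0 = 2)
u(P, t) = 2 (u(P, t) = 2 + (P - P) = 2 + 0 = 2)
k(B, H) = 2 + 2*H (k(B, H) = 2*H + 2 = 2 + 2*H)
-164*k(u(-4, 5), n(3)) = -164*(2 + 2*3) = -164*(2 + 6) = -164*8 = -1312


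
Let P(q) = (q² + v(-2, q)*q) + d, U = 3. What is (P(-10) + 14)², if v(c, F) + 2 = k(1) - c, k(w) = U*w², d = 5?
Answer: 7921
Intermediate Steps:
k(w) = 3*w²
v(c, F) = 1 - c (v(c, F) = -2 + (3*1² - c) = -2 + (3*1 - c) = -2 + (3 - c) = 1 - c)
P(q) = 5 + q² + 3*q (P(q) = (q² + (1 - 1*(-2))*q) + 5 = (q² + (1 + 2)*q) + 5 = (q² + 3*q) + 5 = 5 + q² + 3*q)
(P(-10) + 14)² = ((5 + (-10)² + 3*(-10)) + 14)² = ((5 + 100 - 30) + 14)² = (75 + 14)² = 89² = 7921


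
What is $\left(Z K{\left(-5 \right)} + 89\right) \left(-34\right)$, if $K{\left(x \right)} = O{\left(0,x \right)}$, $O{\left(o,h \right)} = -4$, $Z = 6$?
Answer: $-2210$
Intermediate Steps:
$K{\left(x \right)} = -4$
$\left(Z K{\left(-5 \right)} + 89\right) \left(-34\right) = \left(6 \left(-4\right) + 89\right) \left(-34\right) = \left(-24 + 89\right) \left(-34\right) = 65 \left(-34\right) = -2210$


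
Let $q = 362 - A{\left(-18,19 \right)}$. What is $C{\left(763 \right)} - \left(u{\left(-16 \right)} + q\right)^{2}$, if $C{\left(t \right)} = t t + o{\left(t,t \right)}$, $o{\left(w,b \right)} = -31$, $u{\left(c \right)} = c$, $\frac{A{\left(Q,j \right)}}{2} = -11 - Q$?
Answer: $471914$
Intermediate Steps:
$A{\left(Q,j \right)} = -22 - 2 Q$ ($A{\left(Q,j \right)} = 2 \left(-11 - Q\right) = -22 - 2 Q$)
$q = 348$ ($q = 362 - \left(-22 - -36\right) = 362 - \left(-22 + 36\right) = 362 - 14 = 348$)
$C{\left(t \right)} = -31 + t^{2}$ ($C{\left(t \right)} = t t - 31 = t^{2} - 31 = -31 + t^{2}$)
$C{\left(763 \right)} - \left(u{\left(-16 \right)} + q\right)^{2} = \left(-31 + 763^{2}\right) - \left(-16 + 348\right)^{2} = \left(-31 + 582169\right) - 332^{2} = 582138 - 110224 = 471914$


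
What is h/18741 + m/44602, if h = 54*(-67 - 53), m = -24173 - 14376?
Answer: -337155923/278628694 ≈ -1.2101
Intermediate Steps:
m = -38549
h = -6480 (h = 54*(-120) = -6480)
h/18741 + m/44602 = -6480/18741 - 38549/44602 = -6480*1/18741 - 38549*1/44602 = -2160/6247 - 38549/44602 = -337155923/278628694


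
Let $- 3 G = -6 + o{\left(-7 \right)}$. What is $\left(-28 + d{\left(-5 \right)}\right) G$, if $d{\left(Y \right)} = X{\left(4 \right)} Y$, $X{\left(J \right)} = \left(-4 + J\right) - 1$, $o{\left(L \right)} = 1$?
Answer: $- \frac{115}{3} \approx -38.333$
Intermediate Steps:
$G = \frac{5}{3}$ ($G = - \frac{-6 + 1}{3} = \left(- \frac{1}{3}\right) \left(-5\right) = \frac{5}{3} \approx 1.6667$)
$X{\left(J \right)} = -5 + J$
$d{\left(Y \right)} = - Y$ ($d{\left(Y \right)} = \left(-5 + 4\right) Y = - Y$)
$\left(-28 + d{\left(-5 \right)}\right) G = \left(-28 - -5\right) \frac{5}{3} = \left(-28 + 5\right) \frac{5}{3} = \left(-23\right) \frac{5}{3} = - \frac{115}{3}$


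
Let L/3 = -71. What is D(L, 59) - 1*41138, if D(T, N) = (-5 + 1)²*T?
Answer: -44546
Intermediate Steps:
L = -213 (L = 3*(-71) = -213)
D(T, N) = 16*T (D(T, N) = (-4)²*T = 16*T)
D(L, 59) - 1*41138 = 16*(-213) - 1*41138 = -3408 - 41138 = -44546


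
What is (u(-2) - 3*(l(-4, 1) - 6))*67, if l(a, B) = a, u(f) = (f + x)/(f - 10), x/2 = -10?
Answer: 12797/6 ≈ 2132.8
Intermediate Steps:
x = -20 (x = 2*(-10) = -20)
u(f) = (-20 + f)/(-10 + f) (u(f) = (f - 20)/(f - 10) = (-20 + f)/(-10 + f))
(u(-2) - 3*(l(-4, 1) - 6))*67 = ((-20 - 2)/(-10 - 2) - 3*(-4 - 6))*67 = (-22/(-12) - 3*(-10))*67 = (-1/12*(-22) + 30)*67 = (11/6 + 30)*67 = (191/6)*67 = 12797/6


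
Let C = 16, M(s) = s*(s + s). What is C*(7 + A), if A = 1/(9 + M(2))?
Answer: 1920/17 ≈ 112.94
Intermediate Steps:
M(s) = 2*s² (M(s) = s*(2*s) = 2*s²)
A = 1/17 (A = 1/(9 + 2*2²) = 1/(9 + 2*4) = 1/(9 + 8) = 1/17 ≈ 0.058824)
C*(7 + A) = 16*(7 + 1/17) = 16*(120/17) = 1920/17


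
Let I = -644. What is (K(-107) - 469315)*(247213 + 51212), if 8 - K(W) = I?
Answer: -139860755775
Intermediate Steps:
K(W) = 652 (K(W) = 8 - 1*(-644) = 8 + 644 = 652)
(K(-107) - 469315)*(247213 + 51212) = (652 - 469315)*(247213 + 51212) = -468663*298425 = -139860755775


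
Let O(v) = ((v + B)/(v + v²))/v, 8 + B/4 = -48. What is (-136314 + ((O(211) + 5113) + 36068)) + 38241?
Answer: -536972411197/9438452 ≈ -56892.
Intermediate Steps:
B = -224 (B = -32 + 4*(-48) = -32 - 192 = -224)
O(v) = (-224 + v)/(v*(v + v²)) (O(v) = ((v - 224)/(v + v²))/v = ((-224 + v)/(v + v²))/v = (-224 + v)/(v*(v + v²)))
(-136314 + ((O(211) + 5113) + 36068)) + 38241 = (-136314 + (((-224 + 211)/(211²*(1 + 211)) + 5113) + 36068)) + 38241 = (-136314 + (((1/44521)*(-13)/212 + 5113) + 36068)) + 38241 = (-136314 + (((1/44521)*(1/212)*(-13) + 5113) + 36068)) + 38241 = (-136314 + ((-13/9438452 + 5113) + 36068)) + 38241 = (-136314 + (48258805063/9438452 + 36068)) + 38241 = (-136314 + 388684891799/9438452) + 38241 = -897908254129/9438452 + 38241 = -536972411197/9438452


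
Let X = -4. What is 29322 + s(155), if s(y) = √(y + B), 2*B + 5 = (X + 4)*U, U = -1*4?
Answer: 29322 + √610/2 ≈ 29334.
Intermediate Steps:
U = -4
B = -5/2 (B = -5/2 + ((-4 + 4)*(-4))/2 = -5/2 + (0*(-4))/2 = -5/2 + (½)*0 = -5/2 + 0 = -5/2 ≈ -2.5000)
s(y) = √(-5/2 + y) (s(y) = √(y - 5/2) = √(-5/2 + y))
29322 + s(155) = 29322 + √(-10 + 4*155)/2 = 29322 + √(-10 + 620)/2 = 29322 + √610/2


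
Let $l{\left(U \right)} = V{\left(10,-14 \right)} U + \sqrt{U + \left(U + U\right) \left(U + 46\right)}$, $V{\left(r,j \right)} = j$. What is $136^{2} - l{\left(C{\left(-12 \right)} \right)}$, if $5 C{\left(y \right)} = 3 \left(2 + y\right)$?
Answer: $18412 - 9 i \sqrt{6} \approx 18412.0 - 22.045 i$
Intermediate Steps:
$C{\left(y \right)} = \frac{6}{5} + \frac{3 y}{5}$ ($C{\left(y \right)} = \frac{3 \left(2 + y\right)}{5} = \frac{6 + 3 y}{5} = \frac{6}{5} + \frac{3 y}{5}$)
$l{\left(U \right)} = \sqrt{U + 2 U \left(46 + U\right)} - 14 U$ ($l{\left(U \right)} = - 14 U + \sqrt{U + \left(U + U\right) \left(U + 46\right)} = - 14 U + \sqrt{U + 2 U \left(46 + U\right)} = \sqrt{U + 2 U \left(46 + U\right)} - 14 U$)
$136^{2} - l{\left(C{\left(-12 \right)} \right)} = 136^{2} - \left(\sqrt{\left(\frac{6}{5} + \frac{3}{5} \left(-12\right)\right) \left(93 + 2 \left(\frac{6}{5} + \frac{3}{5} \left(-12\right)\right)\right)} - 14 \left(\frac{6}{5} + \frac{3}{5} \left(-12\right)\right)\right) = 18496 - \left(\sqrt{\left(\frac{6}{5} - \frac{36}{5}\right) \left(93 + 2 \left(\frac{6}{5} - \frac{36}{5}\right)\right)} - 14 \left(\frac{6}{5} - \frac{36}{5}\right)\right) = 18496 - \left(\sqrt{- 6 \left(93 + 2 \left(-6\right)\right)} - -84\right) = 18496 - \left(\sqrt{- 6 \left(93 - 12\right)} + 84\right) = 18496 - \left(\sqrt{\left(-6\right) 81} + 84\right) = 18496 - \left(\sqrt{-486} + 84\right) = 18496 - \left(9 i \sqrt{6} + 84\right) = 18496 - \left(84 + 9 i \sqrt{6}\right) = 18412 - 9 i \sqrt{6}$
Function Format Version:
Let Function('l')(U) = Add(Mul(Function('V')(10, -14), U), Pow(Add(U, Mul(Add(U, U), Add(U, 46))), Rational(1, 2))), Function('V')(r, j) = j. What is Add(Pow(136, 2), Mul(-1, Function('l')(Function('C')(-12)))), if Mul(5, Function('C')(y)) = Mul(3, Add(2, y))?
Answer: Add(18412, Mul(-9, I, Pow(6, Rational(1, 2)))) ≈ Add(18412., Mul(-22.045, I))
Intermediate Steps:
Function('C')(y) = Add(Rational(6, 5), Mul(Rational(3, 5), y)) (Function('C')(y) = Mul(Rational(1, 5), Mul(3, Add(2, y))) = Mul(Rational(1, 5), Add(6, Mul(3, y))) = Add(Rational(6, 5), Mul(Rational(3, 5), y)))
Function('l')(U) = Add(Pow(Add(U, Mul(2, U, Add(46, U))), Rational(1, 2)), Mul(-14, U)) (Function('l')(U) = Add(Mul(-14, U), Pow(Add(U, Mul(Add(U, U), Add(U, 46))), Rational(1, 2))) = Add(Mul(-14, U), Pow(Add(U, Mul(Mul(2, U), Add(46, U))), Rational(1, 2))) = Add(Mul(-14, U), Pow(Add(U, Mul(2, U, Add(46, U))), Rational(1, 2))) = Add(Pow(Add(U, Mul(2, U, Add(46, U))), Rational(1, 2)), Mul(-14, U)))
Add(Pow(136, 2), Mul(-1, Function('l')(Function('C')(-12)))) = Add(Pow(136, 2), Mul(-1, Add(Pow(Mul(Add(Rational(6, 5), Mul(Rational(3, 5), -12)), Add(93, Mul(2, Add(Rational(6, 5), Mul(Rational(3, 5), -12))))), Rational(1, 2)), Mul(-14, Add(Rational(6, 5), Mul(Rational(3, 5), -12)))))) = Add(18496, Mul(-1, Add(Pow(Mul(Add(Rational(6, 5), Rational(-36, 5)), Add(93, Mul(2, Add(Rational(6, 5), Rational(-36, 5))))), Rational(1, 2)), Mul(-14, Add(Rational(6, 5), Rational(-36, 5)))))) = Add(18496, Mul(-1, Add(Pow(Mul(-6, Add(93, Mul(2, -6))), Rational(1, 2)), Mul(-14, -6)))) = Add(18496, Mul(-1, Add(Pow(Mul(-6, Add(93, -12)), Rational(1, 2)), 84))) = Add(18496, Mul(-1, Add(Pow(Mul(-6, 81), Rational(1, 2)), 84))) = Add(18496, Mul(-1, Add(Pow(-486, Rational(1, 2)), 84))) = Add(18496, Mul(-1, Add(Mul(9, I, Pow(6, Rational(1, 2))), 84))) = Add(18496, Mul(-1, Add(84, Mul(9, I, Pow(6, Rational(1, 2)))))) = Add(18496, Add(-84, Mul(-9, I, Pow(6, Rational(1, 2))))) = Add(18412, Mul(-9, I, Pow(6, Rational(1, 2))))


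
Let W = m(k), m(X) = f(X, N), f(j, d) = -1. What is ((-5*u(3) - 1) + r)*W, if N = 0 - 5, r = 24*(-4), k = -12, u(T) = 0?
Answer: 97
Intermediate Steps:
r = -96
N = -5
m(X) = -1
W = -1
((-5*u(3) - 1) + r)*W = ((-5*0 - 1) - 96)*(-1) = ((0 - 1) - 96)*(-1) = (-1 - 96)*(-1) = -97*(-1) = 97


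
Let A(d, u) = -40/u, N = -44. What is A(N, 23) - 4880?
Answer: -112280/23 ≈ -4881.7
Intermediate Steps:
A(N, 23) - 4880 = -40/23 - 4880 = -112280/23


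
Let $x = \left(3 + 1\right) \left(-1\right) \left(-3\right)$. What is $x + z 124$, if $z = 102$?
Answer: $12660$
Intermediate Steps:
$x = 12$ ($x = 4 \left(-1\right) \left(-3\right) = \left(-4\right) \left(-3\right) = 12$)
$x + z 124 = 12 + 102 \cdot 124 = 12 + 12648 = 12660$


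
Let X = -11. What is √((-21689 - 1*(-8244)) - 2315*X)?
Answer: 2*√3005 ≈ 109.64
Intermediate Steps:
√((-21689 - 1*(-8244)) - 2315*X) = √((-21689 - 1*(-8244)) - 2315*(-11)) = √((-21689 + 8244) + 25465) = √(-13445 + 25465) = √12020 = 2*√3005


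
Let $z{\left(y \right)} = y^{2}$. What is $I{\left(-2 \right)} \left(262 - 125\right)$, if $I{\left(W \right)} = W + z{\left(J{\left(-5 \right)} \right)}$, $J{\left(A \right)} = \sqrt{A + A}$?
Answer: $-1644$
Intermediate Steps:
$J{\left(A \right)} = \sqrt{2} \sqrt{A}$ ($J{\left(A \right)} = \sqrt{2 A} = \sqrt{2} \sqrt{A}$)
$I{\left(W \right)} = -10 + W$ ($I{\left(W \right)} = W + \left(\sqrt{2} \sqrt{-5}\right)^{2} = W + \left(\sqrt{2} i \sqrt{5}\right)^{2} = W + \left(i \sqrt{10}\right)^{2} = W - 10 = -10 + W$)
$I{\left(-2 \right)} \left(262 - 125\right) = \left(-10 - 2\right) \left(262 - 125\right) = \left(-12\right) 137 = -1644$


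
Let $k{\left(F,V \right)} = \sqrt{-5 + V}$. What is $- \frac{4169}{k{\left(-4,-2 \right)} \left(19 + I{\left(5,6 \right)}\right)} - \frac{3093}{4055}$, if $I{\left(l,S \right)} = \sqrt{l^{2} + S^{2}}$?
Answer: $- \frac{3093}{4055} - \frac{4169 i \sqrt{427}}{2100} + \frac{79211 i \sqrt{7}}{2100} \approx -0.76276 + 58.774 i$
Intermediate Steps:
$I{\left(l,S \right)} = \sqrt{S^{2} + l^{2}}$
$- \frac{4169}{k{\left(-4,-2 \right)} \left(19 + I{\left(5,6 \right)}\right)} - \frac{3093}{4055} = - \frac{4169}{\sqrt{-5 - 2} \left(19 + \sqrt{6^{2} + 5^{2}}\right)} - \frac{3093}{4055} = - \frac{4169}{\sqrt{-7} \left(19 + \sqrt{36 + 25}\right)} - \frac{3093}{4055} = - \frac{4169}{i \sqrt{7} \left(19 + \sqrt{61}\right)} - \frac{3093}{4055} = - 4169 \left(- \frac{i \sqrt{7}}{7 \left(19 + \sqrt{61}\right)}\right) - \frac{3093}{4055} = \frac{4169 i \sqrt{7}}{7 \left(19 + \sqrt{61}\right)} - \frac{3093}{4055} = - \frac{3093}{4055} + \frac{4169 i \sqrt{7}}{7 \left(19 + \sqrt{61}\right)}$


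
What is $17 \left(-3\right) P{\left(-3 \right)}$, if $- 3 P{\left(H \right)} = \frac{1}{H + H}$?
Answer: $- \frac{17}{6} \approx -2.8333$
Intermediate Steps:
$P{\left(H \right)} = - \frac{1}{6 H}$ ($P{\left(H \right)} = - \frac{1}{3 \left(H + H\right)} = - \frac{1}{3 \cdot 2 H} = - \frac{\frac{1}{2} \frac{1}{H}}{3} = - \frac{1}{6 H}$)
$17 \left(-3\right) P{\left(-3 \right)} = 17 \left(-3\right) \left(- \frac{1}{6 \left(-3\right)}\right) = - 51 \left(\left(- \frac{1}{6}\right) \left(- \frac{1}{3}\right)\right) = \left(-51\right) \frac{1}{18} = - \frac{17}{6}$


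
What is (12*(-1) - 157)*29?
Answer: -4901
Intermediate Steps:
(12*(-1) - 157)*29 = (-12 - 157)*29 = -169*29 = -4901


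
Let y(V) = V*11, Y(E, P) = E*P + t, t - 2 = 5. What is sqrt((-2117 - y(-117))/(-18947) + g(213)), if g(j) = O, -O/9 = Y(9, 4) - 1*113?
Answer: 4*sqrt(14136167230)/18947 ≈ 25.101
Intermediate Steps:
t = 7 (t = 2 + 5 = 7)
Y(E, P) = 7 + E*P (Y(E, P) = E*P + 7 = 7 + E*P)
y(V) = 11*V
O = 630 (O = -9*((7 + 9*4) - 1*113) = -9*((7 + 36) - 113) = -9*(43 - 113) = -9*(-70) = 630)
g(j) = 630
sqrt((-2117 - y(-117))/(-18947) + g(213)) = sqrt((-2117 - 11*(-117))/(-18947) + 630) = sqrt((-2117 - 1*(-1287))*(-1/18947) + 630) = sqrt((-2117 + 1287)*(-1/18947) + 630) = sqrt(-830*(-1/18947) + 630) = sqrt(830/18947 + 630) = sqrt(11937440/18947) = 4*sqrt(14136167230)/18947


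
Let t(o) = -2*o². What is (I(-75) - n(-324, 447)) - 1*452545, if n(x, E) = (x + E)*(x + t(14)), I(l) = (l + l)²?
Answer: -341977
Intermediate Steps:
I(l) = 4*l² (I(l) = (2*l)² = 4*l²)
n(x, E) = (-392 + x)*(E + x) (n(x, E) = (x + E)*(x - 2*14²) = (E + x)*(x - 2*196) = (E + x)*(x - 392) = (E + x)*(-392 + x) = (-392 + x)*(E + x))
(I(-75) - n(-324, 447)) - 1*452545 = (4*(-75)² - ((-324)² - 392*447 - 392*(-324) + 447*(-324))) - 1*452545 = (4*5625 - (104976 - 175224 + 127008 - 144828)) - 452545 = (22500 - 1*(-88068)) - 452545 = (22500 + 88068) - 452545 = 110568 - 452545 = -341977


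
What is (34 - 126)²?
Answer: 8464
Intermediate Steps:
(34 - 126)² = (-92)² = 8464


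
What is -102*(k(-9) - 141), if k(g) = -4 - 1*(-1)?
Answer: 14688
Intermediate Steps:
k(g) = -3 (k(g) = -4 + 1 = -3)
-102*(k(-9) - 141) = -102*(-3 - 141) = -102*(-144) = 14688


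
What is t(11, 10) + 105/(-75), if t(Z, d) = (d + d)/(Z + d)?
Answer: -47/105 ≈ -0.44762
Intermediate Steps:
t(Z, d) = 2*d/(Z + d) (t(Z, d) = (2*d)/(Z + d) = 2*d/(Z + d))
t(11, 10) + 105/(-75) = 2*10/(11 + 10) + 105/(-75) = 2*10/21 + 105*(-1/75) = 2*10*(1/21) - 7/5 = 20/21 - 7/5 = -47/105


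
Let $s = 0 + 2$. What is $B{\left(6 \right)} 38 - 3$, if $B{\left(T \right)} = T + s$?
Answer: $301$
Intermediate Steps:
$s = 2$
$B{\left(T \right)} = 2 + T$ ($B{\left(T \right)} = T + 2 = 2 + T$)
$B{\left(6 \right)} 38 - 3 = \left(2 + 6\right) 38 - 3 = 8 \cdot 38 - 3 = 304 - 3 = 301$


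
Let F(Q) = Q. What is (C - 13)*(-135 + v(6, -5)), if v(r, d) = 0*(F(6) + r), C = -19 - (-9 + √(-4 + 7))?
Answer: 3105 + 135*√3 ≈ 3338.8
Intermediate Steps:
C = -10 - √3 (C = -19 - (-9 + √3) = -19 + (9 - √3) = -10 - √3 ≈ -11.732)
v(r, d) = 0 (v(r, d) = 0*(6 + r) = 0)
(C - 13)*(-135 + v(6, -5)) = ((-10 - √3) - 13)*(-135 + 0) = (-23 - √3)*(-135) = 3105 + 135*√3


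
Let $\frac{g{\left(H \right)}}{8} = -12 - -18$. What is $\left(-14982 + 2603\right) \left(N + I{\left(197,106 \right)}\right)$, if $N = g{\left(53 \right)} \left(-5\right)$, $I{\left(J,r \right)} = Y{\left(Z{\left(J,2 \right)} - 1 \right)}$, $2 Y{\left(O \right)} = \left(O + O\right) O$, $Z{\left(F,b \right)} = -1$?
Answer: $2921444$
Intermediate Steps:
$g{\left(H \right)} = 48$ ($g{\left(H \right)} = 8 \left(-12 - -18\right) = 8 \left(-12 + 18\right) = 8 \cdot 6 = 48$)
$Y{\left(O \right)} = O^{2}$ ($Y{\left(O \right)} = \frac{\left(O + O\right) O}{2} = \frac{2 O O}{2} = \frac{2 O^{2}}{2} = O^{2}$)
$I{\left(J,r \right)} = 4$ ($I{\left(J,r \right)} = \left(-1 - 1\right)^{2} = \left(-2\right)^{2} = 4$)
$N = -240$ ($N = 48 \left(-5\right) = -240$)
$\left(-14982 + 2603\right) \left(N + I{\left(197,106 \right)}\right) = \left(-14982 + 2603\right) \left(-240 + 4\right) = \left(-12379\right) \left(-236\right) = 2921444$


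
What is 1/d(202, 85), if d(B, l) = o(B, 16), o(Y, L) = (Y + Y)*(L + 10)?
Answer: 1/10504 ≈ 9.5202e-5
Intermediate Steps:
o(Y, L) = 2*Y*(10 + L) (o(Y, L) = (2*Y)*(10 + L) = 2*Y*(10 + L))
d(B, l) = 52*B (d(B, l) = 2*B*(10 + 16) = 2*B*26 = 52*B)
1/d(202, 85) = 1/(52*202) = 1/10504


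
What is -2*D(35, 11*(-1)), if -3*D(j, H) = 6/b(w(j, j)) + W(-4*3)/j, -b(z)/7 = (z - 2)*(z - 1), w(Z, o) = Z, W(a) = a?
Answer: -4498/19635 ≈ -0.22908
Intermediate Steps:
b(z) = -7*(-1 + z)*(-2 + z) (b(z) = -7*(z - 2)*(z - 1) = -7*(-2 + z)*(-1 + z) = -7*(-1 + z)*(-2 + z))
D(j, H) = -2/(-14 - 7*j² + 21*j) + 4/j (D(j, H) = -(6/(-14 - 7*j² + 21*j) + (-4*3)/j)/3 = -(6/(-14 - 7*j² + 21*j) - 12/j)/3 = -(-12/j + 6/(-14 - 7*j² + 21*j))/3 = -2/(-14 - 7*j² + 21*j) + 4/j)
-2*D(35, 11*(-1)) = -4*(28 - 41*35 + 14*35²)/(7*35*(2 + 35² - 3*35)) = -4*(28 - 1435 + 14*1225)/(7*35*(2 + 1225 - 105)) = -4*(28 - 1435 + 17150)/(7*35*1122) = -4*15743/(7*35*1122) = -2*2249/19635 = -4498/19635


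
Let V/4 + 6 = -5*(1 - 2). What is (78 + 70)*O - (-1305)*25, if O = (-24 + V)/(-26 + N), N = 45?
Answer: 615731/19 ≈ 32407.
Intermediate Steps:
V = -4 (V = -24 + 4*(-5*(1 - 2)) = -24 + 4*(-5*(-1)) = -24 + 4*5 = -24 + 20 = -4)
O = -28/19 (O = (-24 - 4)/(-26 + 45) = -28/19 ≈ -1.4737)
(78 + 70)*O - (-1305)*25 = (78 + 70)*(-28/19) - (-1305)*25 = 148*(-28/19) - 1*(-32625) = -4144/19 + 32625 = 615731/19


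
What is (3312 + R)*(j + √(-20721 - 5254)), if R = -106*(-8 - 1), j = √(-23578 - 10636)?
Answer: 4266*I*(√34214 + 5*√1039) ≈ 1.4766e+6*I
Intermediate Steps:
j = I*√34214 (j = √(-34214) = I*√34214 ≈ 184.97*I)
R = 954 (R = -106*(-9) = 954)
(3312 + R)*(j + √(-20721 - 5254)) = (3312 + 954)*(I*√34214 + √(-20721 - 5254)) = 4266*(I*√34214 + √(-25975)) = 4266*(I*√34214 + 5*I*√1039) = 4266*I*√34214 + 21330*I*√1039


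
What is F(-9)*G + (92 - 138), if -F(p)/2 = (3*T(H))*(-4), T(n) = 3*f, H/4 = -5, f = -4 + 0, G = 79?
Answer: -22798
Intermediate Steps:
f = -4
H = -20 (H = 4*(-5) = -20)
T(n) = -12 (T(n) = 3*(-4) = -12)
F(p) = -288 (F(p) = -2*3*(-12)*(-4) = -(-72)*(-4) = -2*144 = -288)
F(-9)*G + (92 - 138) = -288*79 + (92 - 138) = -22752 - 46 = -22798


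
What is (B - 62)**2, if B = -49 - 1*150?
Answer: 68121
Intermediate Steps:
B = -199 (B = -49 - 150 = -199)
(B - 62)**2 = (-199 - 62)**2 = (-261)**2 = 68121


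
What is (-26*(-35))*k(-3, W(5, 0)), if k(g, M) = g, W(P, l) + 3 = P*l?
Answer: -2730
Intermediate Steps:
W(P, l) = -3 + P*l
(-26*(-35))*k(-3, W(5, 0)) = -26*(-35)*(-3) = 910*(-3) = -2730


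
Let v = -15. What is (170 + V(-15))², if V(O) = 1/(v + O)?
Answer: 25999801/900 ≈ 28889.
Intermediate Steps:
V(O) = 1/(-15 + O)
(170 + V(-15))² = (170 + 1/(-15 - 15))² = (170 + 1/(-30))² = (170 - 1/30)² = (5099/30)² = 25999801/900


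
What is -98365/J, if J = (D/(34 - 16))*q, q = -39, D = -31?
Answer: -590190/403 ≈ -1464.5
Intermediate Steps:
J = 403/6 (J = (-31/(34 - 16))*(-39) = (-31/18)*(-39) = ((1/18)*(-31))*(-39) = -31/18*(-39) = 403/6 ≈ 67.167)
-98365/J = -98365/403/6 = -98365*6/403 = -590190/403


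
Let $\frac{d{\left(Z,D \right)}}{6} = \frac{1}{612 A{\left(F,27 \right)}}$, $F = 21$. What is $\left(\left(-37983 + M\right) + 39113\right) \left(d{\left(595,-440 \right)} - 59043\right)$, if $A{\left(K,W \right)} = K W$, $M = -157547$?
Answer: $\frac{10472863004687}{1134} \approx 9.2353 \cdot 10^{9}$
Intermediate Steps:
$d{\left(Z,D \right)} = \frac{1}{57834}$ ($d{\left(Z,D \right)} = 6 \frac{1}{612 \cdot 21 \cdot 27} = 6 \frac{1}{612 \cdot 567} = 6 \cdot \frac{1}{612} \cdot \frac{1}{567} = 6 \cdot \frac{1}{347004} = \frac{1}{57834}$)
$\left(\left(-37983 + M\right) + 39113\right) \left(d{\left(595,-440 \right)} - 59043\right) = \left(\left(-37983 - 157547\right) + 39113\right) \left(\frac{1}{57834} - 59043\right) = \left(-195530 + 39113\right) \left(- \frac{3414692861}{57834}\right) = \left(-156417\right) \left(- \frac{3414692861}{57834}\right) = \frac{10472863004687}{1134}$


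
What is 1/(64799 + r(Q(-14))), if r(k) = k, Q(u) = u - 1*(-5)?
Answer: 1/64790 ≈ 1.5434e-5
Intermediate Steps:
Q(u) = 5 + u (Q(u) = u + 5 = 5 + u)
1/(64799 + r(Q(-14))) = 1/(64799 + (5 - 14)) = 1/(64799 - 9) = 1/64790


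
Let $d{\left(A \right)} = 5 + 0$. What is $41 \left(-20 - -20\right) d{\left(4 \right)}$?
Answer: $0$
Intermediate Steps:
$d{\left(A \right)} = 5$
$41 \left(-20 - -20\right) d{\left(4 \right)} = 41 \left(-20 - -20\right) 5 = 41 \left(-20 + 20\right) 5 = 41 \cdot 0 \cdot 5 = 0 \cdot 5 = 0$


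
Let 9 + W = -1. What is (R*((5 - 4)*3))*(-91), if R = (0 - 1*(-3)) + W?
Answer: 1911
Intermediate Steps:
W = -10 (W = -9 - 1 = -10)
R = -7 (R = (0 - 1*(-3)) - 10 = (0 + 3) - 10 = 3 - 10 = -7)
(R*((5 - 4)*3))*(-91) = -7*(5 - 4)*3*(-91) = -7*3*(-91) = -21*(-91) = 1911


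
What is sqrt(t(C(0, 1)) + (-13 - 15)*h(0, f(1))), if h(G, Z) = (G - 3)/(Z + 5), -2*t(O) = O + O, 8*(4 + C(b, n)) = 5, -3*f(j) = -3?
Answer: sqrt(278)/4 ≈ 4.1683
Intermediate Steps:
f(j) = 1 (f(j) = -1/3*(-3) = 1)
C(b, n) = -27/8 (C(b, n) = -4 + (1/8)*5 = -4 + 5/8 = -27/8)
t(O) = -O (t(O) = -(O + O)/2 = -O)
h(G, Z) = (-3 + G)/(5 + Z)
sqrt(t(C(0, 1)) + (-13 - 15)*h(0, f(1))) = sqrt(-1*(-27/8) + (-13 - 15)*((-3 + 0)/(5 + 1))) = sqrt(27/8 - 28*(-3)/6) = sqrt(27/8 - 14*(-3)/3) = sqrt(27/8 - 28*(-1/2)) = sqrt(27/8 + 14) = sqrt(139/8) = sqrt(278)/4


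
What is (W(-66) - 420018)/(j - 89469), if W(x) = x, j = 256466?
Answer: -420084/166997 ≈ -2.5155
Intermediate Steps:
(W(-66) - 420018)/(j - 89469) = (-66 - 420018)/(256466 - 89469) = -420084/166997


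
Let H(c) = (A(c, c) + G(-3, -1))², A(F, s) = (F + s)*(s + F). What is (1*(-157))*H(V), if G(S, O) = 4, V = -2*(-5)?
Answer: -25624912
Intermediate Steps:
V = 10
A(F, s) = (F + s)² (A(F, s) = (F + s)*(F + s) = (F + s)²)
H(c) = (4 + 4*c²)² (H(c) = ((c + c)² + 4)² = ((2*c)² + 4)² = (4*c² + 4)² = (4 + 4*c²)²)
(1*(-157))*H(V) = (1*(-157))*(16*(1 + 10²)²) = -2512*(1 + 100)² = -2512*101² = -2512*10201 = -157*163216 = -25624912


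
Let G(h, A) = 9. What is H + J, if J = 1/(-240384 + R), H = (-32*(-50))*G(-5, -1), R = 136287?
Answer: 1498996799/104097 ≈ 14400.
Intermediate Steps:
H = 14400 (H = -32*(-50)*9 = 1600*9 = 14400)
J = -1/104097 (J = 1/(-240384 + 136287) = 1/(-104097) = -1/104097 ≈ -9.6064e-6)
H + J = 14400 - 1/104097 = 1498996799/104097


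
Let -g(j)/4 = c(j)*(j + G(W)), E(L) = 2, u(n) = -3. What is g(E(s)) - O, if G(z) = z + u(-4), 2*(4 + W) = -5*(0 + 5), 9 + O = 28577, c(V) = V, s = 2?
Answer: -28428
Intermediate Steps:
O = 28568 (O = -9 + 28577 = 28568)
W = -33/2 (W = -4 + (-5*(0 + 5))/2 = -4 + (-5*5)/2 = -4 + (½)*(-25) = -4 - 25/2 = -33/2 ≈ -16.500)
G(z) = -3 + z (G(z) = z - 3 = -3 + z)
g(j) = -4*j*(-39/2 + j) (g(j) = -4*j*(j + (-3 - 33/2)) = -4*j*(j - 39/2) = -4*j*(-39/2 + j))
g(E(s)) - O = 2*2*(39 - 2*2) - 1*28568 = 2*2*(39 - 4) - 28568 = 2*2*35 - 28568 = 140 - 28568 = -28428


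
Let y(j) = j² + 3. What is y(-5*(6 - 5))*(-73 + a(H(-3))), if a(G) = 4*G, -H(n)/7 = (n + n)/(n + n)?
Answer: -2828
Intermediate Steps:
H(n) = -7 (H(n) = -7*(n + n)/(n + n) = -7*2*n/(2*n) = -7*2*n*1/(2*n) = -7*1 = -7)
y(j) = 3 + j²
y(-5*(6 - 5))*(-73 + a(H(-3))) = (3 + (-5*(6 - 5))²)*(-73 + 4*(-7)) = (3 + (-5*1)²)*(-73 - 28) = (3 + (-5)²)*(-101) = (3 + 25)*(-101) = 28*(-101) = -2828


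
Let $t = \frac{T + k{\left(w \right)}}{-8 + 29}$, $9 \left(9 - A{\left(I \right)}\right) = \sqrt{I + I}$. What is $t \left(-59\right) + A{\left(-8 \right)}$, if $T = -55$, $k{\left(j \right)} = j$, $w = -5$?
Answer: $\frac{1243}{7} - \frac{4 i}{9} \approx 177.57 - 0.44444 i$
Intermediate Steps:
$A{\left(I \right)} = 9 - \frac{\sqrt{2} \sqrt{I}}{9}$ ($A{\left(I \right)} = 9 - \frac{\sqrt{I + I}}{9} = 9 - \frac{\sqrt{2 I}}{9} = 9 - \frac{\sqrt{2} \sqrt{I}}{9}$)
$t = - \frac{20}{7}$ ($t = \frac{-55 - 5}{-8 + 29} = - \frac{60}{21} = \left(-60\right) \frac{1}{21} = - \frac{20}{7} \approx -2.8571$)
$t \left(-59\right) + A{\left(-8 \right)} = \left(- \frac{20}{7}\right) \left(-59\right) + \left(9 - \frac{\sqrt{2} \sqrt{-8}}{9}\right) = \frac{1180}{7} + \left(9 - \frac{\sqrt{2} \cdot 2 i \sqrt{2}}{9}\right) = \frac{1180}{7} + \left(9 - \frac{4 i}{9}\right) = \frac{1243}{7} - \frac{4 i}{9}$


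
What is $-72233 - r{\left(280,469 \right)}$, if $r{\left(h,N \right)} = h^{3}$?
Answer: $-22024233$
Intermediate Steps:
$-72233 - r{\left(280,469 \right)} = -72233 - 280^{3} = -72233 - 21952000 = -22024233$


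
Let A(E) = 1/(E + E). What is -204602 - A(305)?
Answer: -124807221/610 ≈ -2.0460e+5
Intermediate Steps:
A(E) = 1/(2*E)
-204602 - A(305) = -204602 - 1/(2*305) = -204602 - 1*1/610 = -204602 - 1/610 = -124807221/610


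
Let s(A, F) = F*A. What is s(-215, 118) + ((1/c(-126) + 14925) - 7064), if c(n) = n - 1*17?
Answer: -2503788/143 ≈ -17509.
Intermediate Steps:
c(n) = -17 + n (c(n) = n - 17 = -17 + n)
s(A, F) = A*F
s(-215, 118) + ((1/c(-126) + 14925) - 7064) = -215*118 + ((1/(-17 - 126) + 14925) - 7064) = -25370 + ((1/(-143) + 14925) - 7064) = -25370 + ((-1/143 + 14925) - 7064) = -25370 + (2134274/143 - 7064) = -25370 + 1124122/143 = -2503788/143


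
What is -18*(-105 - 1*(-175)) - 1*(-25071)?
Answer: 23811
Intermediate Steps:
-18*(-105 - 1*(-175)) - 1*(-25071) = -18*(-105 + 175) + 25071 = -18*70 + 25071 = -1260 + 25071 = 23811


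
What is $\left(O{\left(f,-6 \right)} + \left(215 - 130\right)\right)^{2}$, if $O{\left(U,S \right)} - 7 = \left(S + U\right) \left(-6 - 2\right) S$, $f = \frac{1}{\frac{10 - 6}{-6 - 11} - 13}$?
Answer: $\frac{224160784}{5625} \approx 39851.0$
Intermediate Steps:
$f = - \frac{17}{225}$ ($f = \frac{1}{\frac{4}{-17} - 13} = \frac{1}{4 \left(- \frac{1}{17}\right) - 13} = \frac{1}{- \frac{4}{17} - 13} = \frac{1}{- \frac{225}{17}} = - \frac{17}{225} \approx -0.075556$)
$O{\left(U,S \right)} = 7 + S \left(- 8 S - 8 U\right)$ ($O{\left(U,S \right)} = 7 + \left(S + U\right) \left(-6 - 2\right) S = 7 + \left(S + U\right) \left(-8\right) S = 7 + \left(- 8 S - 8 U\right) S = 7 + S \left(- 8 S - 8 U\right)$)
$\left(O{\left(f,-6 \right)} + \left(215 - 130\right)\right)^{2} = \left(\left(7 - 8 \left(-6\right)^{2} - \left(-48\right) \left(- \frac{17}{225}\right)\right) + \left(215 - 130\right)\right)^{2} = \left(\left(7 - 288 - \frac{272}{75}\right) + \left(215 - 130\right)\right)^{2} = \left(\left(7 - 288 - \frac{272}{75}\right) + 85\right)^{2} = \left(- \frac{21347}{75} + 85\right)^{2} = \left(- \frac{14972}{75}\right)^{2} = \frac{224160784}{5625}$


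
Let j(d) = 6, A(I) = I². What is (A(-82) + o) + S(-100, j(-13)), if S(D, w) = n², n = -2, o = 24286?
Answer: 31014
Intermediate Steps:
S(D, w) = 4 (S(D, w) = (-2)² = 4)
(A(-82) + o) + S(-100, j(-13)) = ((-82)² + 24286) + 4 = (6724 + 24286) + 4 = 31010 + 4 = 31014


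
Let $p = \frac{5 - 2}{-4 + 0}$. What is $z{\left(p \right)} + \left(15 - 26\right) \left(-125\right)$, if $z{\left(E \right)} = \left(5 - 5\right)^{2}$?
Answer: $1375$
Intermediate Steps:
$p = - \frac{3}{4}$ ($p = \frac{3}{-4} = 3 \left(- \frac{1}{4}\right) = - \frac{3}{4} \approx -0.75$)
$z{\left(E \right)} = 0$ ($z{\left(E \right)} = 0^{2} = 0$)
$z{\left(p \right)} + \left(15 - 26\right) \left(-125\right) = 0 + \left(15 - 26\right) \left(-125\right) = 0 - -1375 = 0 + 1375 = 1375$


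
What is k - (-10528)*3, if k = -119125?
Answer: -87541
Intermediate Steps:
k - (-10528)*3 = -119125 - (-10528)*3 = -119125 - 1*(-31584) = -119125 + 31584 = -87541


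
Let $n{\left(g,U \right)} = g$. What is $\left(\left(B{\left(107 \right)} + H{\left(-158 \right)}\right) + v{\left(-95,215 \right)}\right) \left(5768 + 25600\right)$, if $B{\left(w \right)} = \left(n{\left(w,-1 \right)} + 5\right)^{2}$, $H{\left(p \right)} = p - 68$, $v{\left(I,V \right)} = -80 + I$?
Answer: $380901624$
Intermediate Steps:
$H{\left(p \right)} = -68 + p$
$B{\left(w \right)} = \left(5 + w\right)^{2}$ ($B{\left(w \right)} = \left(w + 5\right)^{2} = \left(5 + w\right)^{2}$)
$\left(\left(B{\left(107 \right)} + H{\left(-158 \right)}\right) + v{\left(-95,215 \right)}\right) \left(5768 + 25600\right) = \left(\left(\left(5 + 107\right)^{2} - 226\right) - 175\right) \left(5768 + 25600\right) = \left(\left(112^{2} - 226\right) - 175\right) 31368 = \left(\left(12544 - 226\right) - 175\right) 31368 = \left(12318 - 175\right) 31368 = 12143 \cdot 31368 = 380901624$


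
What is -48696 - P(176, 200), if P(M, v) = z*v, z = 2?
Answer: -49096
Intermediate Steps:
P(M, v) = 2*v
-48696 - P(176, 200) = -48696 - 2*200 = -48696 - 1*400 = -48696 - 400 = -49096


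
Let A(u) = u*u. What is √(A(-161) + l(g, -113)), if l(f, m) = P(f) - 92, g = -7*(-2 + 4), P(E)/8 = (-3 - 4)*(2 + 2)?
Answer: 3*√2845 ≈ 160.02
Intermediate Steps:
A(u) = u²
P(E) = -224 (P(E) = 8*((-3 - 4)*(2 + 2)) = 8*(-7*4) = 8*(-28) = -224)
g = -14 (g = -7*2 = -14)
l(f, m) = -316 (l(f, m) = -224 - 92 = -316)
√(A(-161) + l(g, -113)) = √((-161)² - 316) = √(25921 - 316) = √25605 = 3*√2845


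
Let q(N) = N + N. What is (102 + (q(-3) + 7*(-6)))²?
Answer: 2916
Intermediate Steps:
q(N) = 2*N
(102 + (q(-3) + 7*(-6)))² = (102 + (2*(-3) + 7*(-6)))² = (102 + (-6 - 42))² = (102 - 48)² = 54² = 2916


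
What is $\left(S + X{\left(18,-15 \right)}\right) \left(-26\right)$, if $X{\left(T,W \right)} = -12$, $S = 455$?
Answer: $-11518$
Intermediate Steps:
$\left(S + X{\left(18,-15 \right)}\right) \left(-26\right) = \left(455 - 12\right) \left(-26\right) = 443 \left(-26\right) = -11518$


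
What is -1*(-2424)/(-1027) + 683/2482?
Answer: -5314927/2549014 ≈ -2.0851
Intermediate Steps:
-1*(-2424)/(-1027) + 683/2482 = 2424*(-1/1027) + 683*(1/2482) = -2424/1027 + 683/2482 = -5314927/2549014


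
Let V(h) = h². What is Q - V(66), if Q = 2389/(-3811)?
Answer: -16603105/3811 ≈ -4356.6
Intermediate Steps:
Q = -2389/3811 (Q = 2389*(-1/3811) = -2389/3811 ≈ -0.62687)
Q - V(66) = -2389/3811 - 1*66² = -2389/3811 - 1*4356 = -2389/3811 - 4356 = -16603105/3811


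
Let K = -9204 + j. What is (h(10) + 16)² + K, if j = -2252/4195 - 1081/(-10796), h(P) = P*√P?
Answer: -359978498357/45289220 + 320*√10 ≈ -6936.5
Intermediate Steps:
h(P) = P^(3/2)
j = -19777797/45289220 (j = -2252*1/4195 - 1081*(-1/10796) = -2252/4195 + 1081/10796 = -19777797/45289220 ≈ -0.43670)
K = -416861758677/45289220 (K = -9204 - 19777797/45289220 = -416861758677/45289220 ≈ -9204.4)
(h(10) + 16)² + K = (10^(3/2) + 16)² - 416861758677/45289220 = (10*√10 + 16)² - 416861758677/45289220 = (16 + 10*√10)² - 416861758677/45289220 = -416861758677/45289220 + (16 + 10*√10)²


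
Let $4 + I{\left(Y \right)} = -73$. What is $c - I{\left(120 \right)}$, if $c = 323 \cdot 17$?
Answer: $5568$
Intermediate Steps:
$I{\left(Y \right)} = -77$ ($I{\left(Y \right)} = -4 - 73 = -77$)
$c = 5491$
$c - I{\left(120 \right)} = 5491 - -77 = 5491 + 77 = 5568$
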